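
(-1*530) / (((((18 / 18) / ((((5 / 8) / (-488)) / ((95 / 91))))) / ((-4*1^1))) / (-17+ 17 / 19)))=41.89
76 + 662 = 738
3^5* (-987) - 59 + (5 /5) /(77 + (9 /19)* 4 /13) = -4571294253 /19055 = -239899.99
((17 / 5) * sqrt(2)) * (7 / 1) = 119 * sqrt(2) / 5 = 33.66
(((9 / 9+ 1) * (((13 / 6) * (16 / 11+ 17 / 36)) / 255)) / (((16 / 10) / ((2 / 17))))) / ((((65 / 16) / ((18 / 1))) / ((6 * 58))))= 177016 / 47685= 3.71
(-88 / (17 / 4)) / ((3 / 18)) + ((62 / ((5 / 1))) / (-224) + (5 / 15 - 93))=-6196301 / 28560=-216.96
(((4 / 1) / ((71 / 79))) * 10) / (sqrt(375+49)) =790 * sqrt(106) / 3763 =2.16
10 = 10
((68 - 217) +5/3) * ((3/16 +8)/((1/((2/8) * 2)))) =-28951/48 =-603.15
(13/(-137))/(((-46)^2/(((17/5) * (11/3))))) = -2431/4348380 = -0.00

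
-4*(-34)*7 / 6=158.67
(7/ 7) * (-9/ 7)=-9/ 7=-1.29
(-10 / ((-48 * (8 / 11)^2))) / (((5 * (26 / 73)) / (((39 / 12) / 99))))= 803 / 110592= 0.01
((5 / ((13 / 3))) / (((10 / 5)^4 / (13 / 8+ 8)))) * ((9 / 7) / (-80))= -297 / 26624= -0.01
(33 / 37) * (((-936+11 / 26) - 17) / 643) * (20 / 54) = -1362185 / 2783547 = -0.49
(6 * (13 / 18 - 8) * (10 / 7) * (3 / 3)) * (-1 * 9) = 3930 / 7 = 561.43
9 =9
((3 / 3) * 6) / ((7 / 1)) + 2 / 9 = 68 / 63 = 1.08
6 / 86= 3 / 43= 0.07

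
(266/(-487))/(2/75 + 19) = -19950/694949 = -0.03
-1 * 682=-682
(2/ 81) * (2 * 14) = 56/ 81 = 0.69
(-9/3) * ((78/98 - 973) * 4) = 571656/49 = 11666.45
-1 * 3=-3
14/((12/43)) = 301/6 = 50.17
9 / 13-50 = -641 / 13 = -49.31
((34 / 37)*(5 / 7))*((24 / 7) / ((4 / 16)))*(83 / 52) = 338640 / 23569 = 14.37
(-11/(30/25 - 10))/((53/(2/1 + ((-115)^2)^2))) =874503135/212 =4125014.79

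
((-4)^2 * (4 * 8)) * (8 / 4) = 1024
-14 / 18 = -7 / 9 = -0.78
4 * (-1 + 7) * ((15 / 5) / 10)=36 / 5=7.20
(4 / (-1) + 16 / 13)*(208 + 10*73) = -33768 / 13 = -2597.54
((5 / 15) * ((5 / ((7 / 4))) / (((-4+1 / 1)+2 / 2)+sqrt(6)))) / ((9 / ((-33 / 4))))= -55 * sqrt(6) / 126- 55 / 63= -1.94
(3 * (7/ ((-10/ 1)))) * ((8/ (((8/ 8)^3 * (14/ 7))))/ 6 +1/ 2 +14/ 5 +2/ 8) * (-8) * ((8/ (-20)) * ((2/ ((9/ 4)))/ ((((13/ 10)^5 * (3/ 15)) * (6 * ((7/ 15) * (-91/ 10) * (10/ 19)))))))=769120000/ 304088967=2.53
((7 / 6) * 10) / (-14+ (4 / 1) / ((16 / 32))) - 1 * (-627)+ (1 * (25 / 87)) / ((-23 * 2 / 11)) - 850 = -1350754 / 6003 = -225.01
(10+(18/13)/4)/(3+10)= 269/338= 0.80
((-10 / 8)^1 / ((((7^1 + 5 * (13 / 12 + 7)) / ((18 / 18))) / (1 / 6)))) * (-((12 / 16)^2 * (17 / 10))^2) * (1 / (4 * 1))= 23409 / 23306240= 0.00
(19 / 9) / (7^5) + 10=1512649 / 151263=10.00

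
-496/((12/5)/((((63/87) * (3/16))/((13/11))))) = -35805/1508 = -23.74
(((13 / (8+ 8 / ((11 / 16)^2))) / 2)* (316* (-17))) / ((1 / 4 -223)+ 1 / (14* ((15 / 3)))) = 5687605 / 904307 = 6.29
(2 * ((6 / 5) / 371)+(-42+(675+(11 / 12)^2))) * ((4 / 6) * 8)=169313143 / 50085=3380.52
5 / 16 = 0.31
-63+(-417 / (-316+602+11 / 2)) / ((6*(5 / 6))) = -184479 / 2915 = -63.29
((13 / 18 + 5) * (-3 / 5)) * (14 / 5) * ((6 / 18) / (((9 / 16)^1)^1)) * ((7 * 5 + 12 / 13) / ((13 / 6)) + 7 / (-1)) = -18676784 / 342225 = -54.57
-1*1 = -1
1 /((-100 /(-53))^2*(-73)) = -2809 /730000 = -0.00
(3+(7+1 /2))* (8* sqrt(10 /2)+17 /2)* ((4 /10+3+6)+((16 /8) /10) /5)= 21063 /25+19824* sqrt(5) /25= 2615.63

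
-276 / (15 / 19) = -1748 / 5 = -349.60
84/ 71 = 1.18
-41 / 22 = -1.86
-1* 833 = -833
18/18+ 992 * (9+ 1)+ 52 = 9973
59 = 59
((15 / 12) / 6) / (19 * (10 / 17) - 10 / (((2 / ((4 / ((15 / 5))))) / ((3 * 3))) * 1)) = -17 / 3984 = -0.00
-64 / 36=-16 / 9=-1.78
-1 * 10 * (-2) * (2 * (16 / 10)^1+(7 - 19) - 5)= -276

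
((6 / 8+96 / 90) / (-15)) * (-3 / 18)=109 / 5400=0.02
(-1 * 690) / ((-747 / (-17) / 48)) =-62560 / 83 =-753.73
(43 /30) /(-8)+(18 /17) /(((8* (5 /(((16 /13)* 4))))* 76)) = -178829 /1007760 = -0.18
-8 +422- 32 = 382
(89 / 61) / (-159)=-89 / 9699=-0.01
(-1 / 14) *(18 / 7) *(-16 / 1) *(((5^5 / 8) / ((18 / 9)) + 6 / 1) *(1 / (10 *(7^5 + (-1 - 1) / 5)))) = 3221 / 915026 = 0.00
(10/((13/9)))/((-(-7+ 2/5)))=150/143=1.05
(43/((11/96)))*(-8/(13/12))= -396288/143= -2771.24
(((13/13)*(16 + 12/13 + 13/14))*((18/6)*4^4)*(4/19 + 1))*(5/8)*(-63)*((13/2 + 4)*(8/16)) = -44600220/13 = -3430786.15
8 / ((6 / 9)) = 12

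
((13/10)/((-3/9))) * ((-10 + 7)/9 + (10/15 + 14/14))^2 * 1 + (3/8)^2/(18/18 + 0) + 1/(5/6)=-5369/960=-5.59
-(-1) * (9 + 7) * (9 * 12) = 1728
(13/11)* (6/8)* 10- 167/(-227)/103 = 4562969/514382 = 8.87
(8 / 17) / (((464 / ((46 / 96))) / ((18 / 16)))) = 69 / 126208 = 0.00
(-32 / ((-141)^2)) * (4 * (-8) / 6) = 512 / 59643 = 0.01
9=9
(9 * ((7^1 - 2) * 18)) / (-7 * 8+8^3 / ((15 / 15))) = 135 / 76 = 1.78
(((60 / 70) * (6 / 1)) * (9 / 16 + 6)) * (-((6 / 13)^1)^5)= -262440 / 371293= -0.71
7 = 7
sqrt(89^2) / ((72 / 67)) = 5963 / 72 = 82.82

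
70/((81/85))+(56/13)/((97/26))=586222/7857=74.61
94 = 94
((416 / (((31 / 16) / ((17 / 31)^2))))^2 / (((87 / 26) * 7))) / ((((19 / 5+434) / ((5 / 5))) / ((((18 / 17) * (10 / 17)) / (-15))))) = -6657755054080 / 394377348214927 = -0.02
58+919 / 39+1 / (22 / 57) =84.16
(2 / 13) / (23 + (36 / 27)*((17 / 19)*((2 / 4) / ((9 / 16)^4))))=747954 / 140786035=0.01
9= 9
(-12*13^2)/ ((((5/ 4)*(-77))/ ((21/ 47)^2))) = 511056/ 121495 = 4.21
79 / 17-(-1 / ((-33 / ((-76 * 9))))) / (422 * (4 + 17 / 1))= 1284159 / 276199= 4.65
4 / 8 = 1 / 2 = 0.50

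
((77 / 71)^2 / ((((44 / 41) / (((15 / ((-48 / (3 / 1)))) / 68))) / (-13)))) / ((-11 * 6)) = -130585 / 43876864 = -0.00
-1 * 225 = -225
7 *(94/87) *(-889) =-584962/87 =-6723.70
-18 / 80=-9 / 40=-0.22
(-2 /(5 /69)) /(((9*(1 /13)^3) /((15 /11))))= -101062 /11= -9187.45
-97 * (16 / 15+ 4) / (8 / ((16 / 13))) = -14744 / 195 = -75.61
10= 10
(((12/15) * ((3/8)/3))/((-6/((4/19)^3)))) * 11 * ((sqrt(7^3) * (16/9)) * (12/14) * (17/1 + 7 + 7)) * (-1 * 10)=349184 * sqrt(7)/61731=14.97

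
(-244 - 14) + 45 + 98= -115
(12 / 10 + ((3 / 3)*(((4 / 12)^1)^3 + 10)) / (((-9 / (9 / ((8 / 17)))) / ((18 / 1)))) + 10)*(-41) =916883 / 60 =15281.38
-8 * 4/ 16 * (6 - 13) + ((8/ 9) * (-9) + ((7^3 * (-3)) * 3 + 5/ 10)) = -6161/ 2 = -3080.50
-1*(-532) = 532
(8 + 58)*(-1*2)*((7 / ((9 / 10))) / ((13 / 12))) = -947.69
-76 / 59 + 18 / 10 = 151 / 295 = 0.51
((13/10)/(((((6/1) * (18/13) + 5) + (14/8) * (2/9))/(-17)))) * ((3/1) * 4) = -310284/16025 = -19.36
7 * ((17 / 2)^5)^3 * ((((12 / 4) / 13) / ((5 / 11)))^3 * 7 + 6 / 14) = 1849689188616488435989221 / 2249728000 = 822183476676508.64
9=9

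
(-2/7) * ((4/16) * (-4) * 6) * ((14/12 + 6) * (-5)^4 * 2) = 107500/7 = 15357.14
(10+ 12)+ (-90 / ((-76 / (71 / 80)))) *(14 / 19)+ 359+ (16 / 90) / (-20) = 496142473 / 1299600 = 381.77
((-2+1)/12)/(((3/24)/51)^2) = -13872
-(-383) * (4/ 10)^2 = 1532/ 25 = 61.28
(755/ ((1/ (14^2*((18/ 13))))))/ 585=59192/ 169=350.25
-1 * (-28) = 28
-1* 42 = -42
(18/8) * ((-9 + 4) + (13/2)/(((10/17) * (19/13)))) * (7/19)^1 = 61299/28880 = 2.12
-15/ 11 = -1.36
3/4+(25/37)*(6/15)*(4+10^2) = 4271/148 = 28.86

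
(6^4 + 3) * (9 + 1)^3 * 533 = 692367000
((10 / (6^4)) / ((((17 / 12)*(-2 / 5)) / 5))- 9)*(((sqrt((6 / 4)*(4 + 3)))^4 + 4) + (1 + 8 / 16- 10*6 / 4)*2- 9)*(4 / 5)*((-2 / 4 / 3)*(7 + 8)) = 5211137 / 3672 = 1419.15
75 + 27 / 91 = 6852 / 91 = 75.30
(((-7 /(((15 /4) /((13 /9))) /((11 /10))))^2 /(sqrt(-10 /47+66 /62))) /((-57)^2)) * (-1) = -4008004 * sqrt(1808137) /1837084100625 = -0.00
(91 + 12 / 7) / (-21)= -649 / 147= -4.41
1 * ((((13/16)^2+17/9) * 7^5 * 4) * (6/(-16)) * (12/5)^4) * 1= -2665102797/1250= -2132082.24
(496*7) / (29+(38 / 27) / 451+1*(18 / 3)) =99.19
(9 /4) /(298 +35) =1 /148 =0.01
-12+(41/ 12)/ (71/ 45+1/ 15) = -9.92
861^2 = 741321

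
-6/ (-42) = 1/ 7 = 0.14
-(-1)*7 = 7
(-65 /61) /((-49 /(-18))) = -0.39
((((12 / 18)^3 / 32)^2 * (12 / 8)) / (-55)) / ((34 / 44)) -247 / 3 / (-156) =174419 / 330480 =0.53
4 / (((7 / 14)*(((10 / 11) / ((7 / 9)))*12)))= 77 / 135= 0.57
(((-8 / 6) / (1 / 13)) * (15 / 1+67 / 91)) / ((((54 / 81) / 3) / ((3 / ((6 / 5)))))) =-3068.57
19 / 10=1.90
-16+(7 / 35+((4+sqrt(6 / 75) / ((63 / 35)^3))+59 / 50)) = -531 / 50+25*sqrt(2) / 729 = -10.57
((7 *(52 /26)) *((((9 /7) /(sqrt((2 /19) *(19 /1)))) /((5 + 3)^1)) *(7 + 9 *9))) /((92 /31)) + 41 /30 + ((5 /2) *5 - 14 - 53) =-797 /15 + 3069 *sqrt(2) /92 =-5.96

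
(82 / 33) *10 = 820 / 33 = 24.85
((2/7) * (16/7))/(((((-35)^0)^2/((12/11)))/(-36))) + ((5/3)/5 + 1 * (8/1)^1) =-27997/1617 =-17.31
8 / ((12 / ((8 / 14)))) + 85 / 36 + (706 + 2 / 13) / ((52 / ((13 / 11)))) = 677153 / 36036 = 18.79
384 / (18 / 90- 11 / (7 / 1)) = -280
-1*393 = -393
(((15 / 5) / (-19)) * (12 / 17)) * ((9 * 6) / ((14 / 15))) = -14580 / 2261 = -6.45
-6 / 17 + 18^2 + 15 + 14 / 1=5995 / 17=352.65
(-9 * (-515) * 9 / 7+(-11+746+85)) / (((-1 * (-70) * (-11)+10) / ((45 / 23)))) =-427095 / 24472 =-17.45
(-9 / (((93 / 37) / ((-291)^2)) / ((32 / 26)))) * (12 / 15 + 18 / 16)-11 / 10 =-2895078461 / 4030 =-718381.75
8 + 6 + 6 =20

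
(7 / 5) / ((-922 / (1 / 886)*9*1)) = -7 / 36760140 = -0.00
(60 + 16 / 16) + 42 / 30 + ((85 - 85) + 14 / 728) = 16229 / 260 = 62.42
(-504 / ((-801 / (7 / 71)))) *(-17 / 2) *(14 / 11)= -46648 / 69509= -0.67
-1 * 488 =-488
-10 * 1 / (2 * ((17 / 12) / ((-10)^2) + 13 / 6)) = -6000 / 2617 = -2.29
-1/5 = -0.20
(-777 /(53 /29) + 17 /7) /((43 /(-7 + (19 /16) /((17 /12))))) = 32855885 /542402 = 60.57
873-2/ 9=7855/ 9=872.78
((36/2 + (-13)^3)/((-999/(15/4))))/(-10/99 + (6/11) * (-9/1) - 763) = -119845/11252884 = -0.01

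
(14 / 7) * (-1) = -2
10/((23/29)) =290/23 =12.61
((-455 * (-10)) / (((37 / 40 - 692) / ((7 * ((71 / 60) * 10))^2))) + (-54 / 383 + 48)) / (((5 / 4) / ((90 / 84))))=-1228554877940 / 31761807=-38680.26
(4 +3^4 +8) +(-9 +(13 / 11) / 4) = 3709 / 44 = 84.30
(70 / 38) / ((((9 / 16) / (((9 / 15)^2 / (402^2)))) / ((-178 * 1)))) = -4984 / 3838095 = -0.00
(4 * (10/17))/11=40/187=0.21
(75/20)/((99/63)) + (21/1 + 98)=5341/44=121.39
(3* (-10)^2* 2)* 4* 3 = 7200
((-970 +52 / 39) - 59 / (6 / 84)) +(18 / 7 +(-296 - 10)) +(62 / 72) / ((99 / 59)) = -52330477 / 24948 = -2097.58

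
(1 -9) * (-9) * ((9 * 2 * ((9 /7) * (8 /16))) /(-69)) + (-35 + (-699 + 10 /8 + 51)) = -446823 /644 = -693.82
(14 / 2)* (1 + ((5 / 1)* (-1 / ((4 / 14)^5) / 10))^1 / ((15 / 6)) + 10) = -105329 / 160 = -658.31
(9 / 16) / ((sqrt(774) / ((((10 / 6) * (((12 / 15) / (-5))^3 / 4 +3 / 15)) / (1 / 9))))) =27981 * sqrt(86) / 4300000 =0.06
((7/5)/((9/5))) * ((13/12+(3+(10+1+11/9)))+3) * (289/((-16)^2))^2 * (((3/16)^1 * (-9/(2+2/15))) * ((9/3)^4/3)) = -408.70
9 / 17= 0.53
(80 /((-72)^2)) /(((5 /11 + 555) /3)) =11 /131976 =0.00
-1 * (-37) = 37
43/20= 2.15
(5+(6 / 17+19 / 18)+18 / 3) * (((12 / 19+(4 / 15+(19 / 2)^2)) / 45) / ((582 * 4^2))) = 394542473 / 146177913600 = 0.00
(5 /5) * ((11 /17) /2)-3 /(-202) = 581 /1717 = 0.34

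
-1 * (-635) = 635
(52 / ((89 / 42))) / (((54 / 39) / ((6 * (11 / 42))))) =7436 / 267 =27.85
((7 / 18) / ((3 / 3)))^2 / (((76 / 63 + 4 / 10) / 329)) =564235 / 18216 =30.97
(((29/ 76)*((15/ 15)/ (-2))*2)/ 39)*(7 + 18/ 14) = -841/ 10374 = -0.08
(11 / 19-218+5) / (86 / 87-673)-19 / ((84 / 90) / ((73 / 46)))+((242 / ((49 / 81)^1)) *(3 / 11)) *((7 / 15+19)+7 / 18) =10687774057827 / 5007644180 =2134.29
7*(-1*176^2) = -216832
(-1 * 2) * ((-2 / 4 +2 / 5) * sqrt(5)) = 0.45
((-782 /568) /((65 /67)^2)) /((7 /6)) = -5265597 /4199650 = -1.25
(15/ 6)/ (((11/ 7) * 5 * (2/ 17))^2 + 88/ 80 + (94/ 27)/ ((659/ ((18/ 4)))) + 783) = 699907425/ 219764837447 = 0.00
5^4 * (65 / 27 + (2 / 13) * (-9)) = 224375 / 351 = 639.25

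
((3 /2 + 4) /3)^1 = 11 /6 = 1.83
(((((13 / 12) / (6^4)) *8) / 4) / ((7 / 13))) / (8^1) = 169 / 435456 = 0.00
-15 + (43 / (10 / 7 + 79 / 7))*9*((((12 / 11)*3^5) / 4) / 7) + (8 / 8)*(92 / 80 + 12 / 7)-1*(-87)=49758119 / 137060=363.04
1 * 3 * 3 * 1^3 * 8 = 72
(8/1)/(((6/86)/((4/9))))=1376/27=50.96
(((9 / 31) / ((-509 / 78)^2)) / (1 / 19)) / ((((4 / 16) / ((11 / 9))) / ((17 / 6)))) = 14410968 / 8031511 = 1.79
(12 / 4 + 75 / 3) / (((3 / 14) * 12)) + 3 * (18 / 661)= 65264 / 5949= 10.97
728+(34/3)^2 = 7708/9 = 856.44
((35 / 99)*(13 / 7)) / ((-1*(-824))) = 65 / 81576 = 0.00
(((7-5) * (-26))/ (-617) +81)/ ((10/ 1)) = 50029/ 6170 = 8.11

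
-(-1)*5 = 5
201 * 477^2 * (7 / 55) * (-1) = -320133303 / 55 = -5820605.51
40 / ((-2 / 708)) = -14160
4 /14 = 2 /7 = 0.29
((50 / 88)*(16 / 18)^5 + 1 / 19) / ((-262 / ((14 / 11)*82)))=-2606384186 / 17783728281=-0.15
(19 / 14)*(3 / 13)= 57 / 182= 0.31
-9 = -9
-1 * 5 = -5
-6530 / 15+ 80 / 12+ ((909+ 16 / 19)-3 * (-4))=28111 / 57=493.18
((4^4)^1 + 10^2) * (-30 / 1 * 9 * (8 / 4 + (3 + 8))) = -1249560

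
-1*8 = -8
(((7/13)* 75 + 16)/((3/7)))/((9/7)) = 35917/351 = 102.33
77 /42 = 11 /6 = 1.83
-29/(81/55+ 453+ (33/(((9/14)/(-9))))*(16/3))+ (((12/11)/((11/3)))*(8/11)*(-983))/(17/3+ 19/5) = -234522669625/10444628524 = -22.45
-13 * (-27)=351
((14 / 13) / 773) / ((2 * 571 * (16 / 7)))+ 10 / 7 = 918076983 / 642653648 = 1.43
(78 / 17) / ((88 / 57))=2223 / 748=2.97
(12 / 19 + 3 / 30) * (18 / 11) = 1251 / 1045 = 1.20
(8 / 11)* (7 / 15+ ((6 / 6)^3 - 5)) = -424 / 165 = -2.57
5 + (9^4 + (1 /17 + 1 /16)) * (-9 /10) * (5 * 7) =-112428655 /544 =-206670.32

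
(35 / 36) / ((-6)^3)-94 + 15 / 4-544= -4931963 / 7776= -634.25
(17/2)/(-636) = -17/1272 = -0.01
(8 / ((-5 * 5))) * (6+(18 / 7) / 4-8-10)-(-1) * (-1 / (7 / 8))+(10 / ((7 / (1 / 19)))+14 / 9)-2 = 63506 / 29925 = 2.12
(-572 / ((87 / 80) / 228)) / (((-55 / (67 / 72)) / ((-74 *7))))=-274316224 / 261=-1051020.02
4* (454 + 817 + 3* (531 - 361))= 7124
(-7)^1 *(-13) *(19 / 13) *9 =1197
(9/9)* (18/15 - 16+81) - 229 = -814/5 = -162.80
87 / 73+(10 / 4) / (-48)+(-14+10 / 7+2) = -462683 / 49056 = -9.43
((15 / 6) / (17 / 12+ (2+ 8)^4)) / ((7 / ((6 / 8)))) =45 / 1680238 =0.00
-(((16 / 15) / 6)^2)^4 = -16777216 / 16815125390625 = -0.00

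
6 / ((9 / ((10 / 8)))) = 0.83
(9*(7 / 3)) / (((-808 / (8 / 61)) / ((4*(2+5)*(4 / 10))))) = -1176 / 30805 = -0.04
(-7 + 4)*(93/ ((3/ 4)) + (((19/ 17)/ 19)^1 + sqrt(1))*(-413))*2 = 31956/ 17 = 1879.76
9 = 9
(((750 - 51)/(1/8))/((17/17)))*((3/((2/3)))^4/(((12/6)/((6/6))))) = 4586139/4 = 1146534.75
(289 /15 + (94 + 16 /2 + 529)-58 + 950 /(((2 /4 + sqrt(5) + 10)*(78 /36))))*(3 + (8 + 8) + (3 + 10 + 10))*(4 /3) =2923935392 /82095-1276800*sqrt(5) /5473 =35094.83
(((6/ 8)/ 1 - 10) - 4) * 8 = -106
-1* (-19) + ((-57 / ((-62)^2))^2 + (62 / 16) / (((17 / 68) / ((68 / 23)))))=22031591703 / 339855728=64.83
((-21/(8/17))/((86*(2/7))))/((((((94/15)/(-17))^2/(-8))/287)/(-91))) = -4243946554575/1519792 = -2792452.23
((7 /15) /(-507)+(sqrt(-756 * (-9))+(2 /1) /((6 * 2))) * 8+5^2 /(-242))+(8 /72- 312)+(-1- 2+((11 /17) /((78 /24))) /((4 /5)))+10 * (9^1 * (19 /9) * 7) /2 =11000157217 /31286970+144 * sqrt(21) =1011.48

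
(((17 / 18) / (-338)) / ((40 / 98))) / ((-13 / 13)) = 833 / 121680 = 0.01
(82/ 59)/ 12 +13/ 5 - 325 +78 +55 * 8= 346417/ 1770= 195.72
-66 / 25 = -2.64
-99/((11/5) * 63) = -5/7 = -0.71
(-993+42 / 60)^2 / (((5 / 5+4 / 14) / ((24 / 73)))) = 1378523006 / 5475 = 251785.02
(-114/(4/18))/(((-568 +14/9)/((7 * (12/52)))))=96957/66274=1.46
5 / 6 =0.83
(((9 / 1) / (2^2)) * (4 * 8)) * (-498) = -35856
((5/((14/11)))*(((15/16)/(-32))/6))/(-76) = 275/1089536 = 0.00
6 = 6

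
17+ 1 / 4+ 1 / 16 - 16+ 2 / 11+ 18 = 3431 / 176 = 19.49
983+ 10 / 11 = 10823 / 11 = 983.91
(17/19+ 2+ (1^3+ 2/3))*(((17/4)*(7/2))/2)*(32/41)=61880/2337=26.48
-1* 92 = -92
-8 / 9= -0.89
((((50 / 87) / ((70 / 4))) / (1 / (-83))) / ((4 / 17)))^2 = 49773025 / 370881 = 134.20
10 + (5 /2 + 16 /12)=83 /6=13.83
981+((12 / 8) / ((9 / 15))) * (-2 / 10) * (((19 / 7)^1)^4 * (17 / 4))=16627591 / 19208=865.66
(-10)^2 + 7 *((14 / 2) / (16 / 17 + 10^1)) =104.48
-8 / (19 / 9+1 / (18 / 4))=-24 / 7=-3.43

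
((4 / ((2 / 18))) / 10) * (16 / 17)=288 / 85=3.39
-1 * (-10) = 10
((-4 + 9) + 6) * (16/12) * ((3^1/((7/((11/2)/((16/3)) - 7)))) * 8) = -2101/7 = -300.14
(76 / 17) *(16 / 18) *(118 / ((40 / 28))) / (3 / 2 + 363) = 502208 / 557685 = 0.90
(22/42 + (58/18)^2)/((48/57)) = 12.95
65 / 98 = 0.66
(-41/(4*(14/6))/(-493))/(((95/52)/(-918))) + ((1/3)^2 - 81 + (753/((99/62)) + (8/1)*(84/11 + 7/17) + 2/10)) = 1330116593/2950605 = 450.79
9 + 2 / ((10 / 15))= 12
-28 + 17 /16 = -431 /16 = -26.94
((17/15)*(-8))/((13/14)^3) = -373184/32955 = -11.32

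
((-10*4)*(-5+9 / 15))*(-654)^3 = -49231822464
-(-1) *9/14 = 9/14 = 0.64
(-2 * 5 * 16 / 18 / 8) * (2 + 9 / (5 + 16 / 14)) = -3.85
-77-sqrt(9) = -80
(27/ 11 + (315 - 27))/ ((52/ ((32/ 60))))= 426/ 143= 2.98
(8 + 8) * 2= 32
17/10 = 1.70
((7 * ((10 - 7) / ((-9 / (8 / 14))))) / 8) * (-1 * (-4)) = -2 / 3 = -0.67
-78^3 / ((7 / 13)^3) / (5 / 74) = -77151715056 / 1715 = -44986422.77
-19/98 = -0.19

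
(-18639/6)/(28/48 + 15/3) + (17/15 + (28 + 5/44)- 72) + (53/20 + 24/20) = -595.29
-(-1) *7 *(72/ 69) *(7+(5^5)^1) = 526176/ 23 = 22877.22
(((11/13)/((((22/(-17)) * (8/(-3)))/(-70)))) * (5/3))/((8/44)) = -32725/208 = -157.33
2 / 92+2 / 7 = 99 / 322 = 0.31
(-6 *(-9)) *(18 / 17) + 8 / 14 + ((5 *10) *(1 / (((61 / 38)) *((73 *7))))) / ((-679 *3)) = 62334237292 / 1079420559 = 57.75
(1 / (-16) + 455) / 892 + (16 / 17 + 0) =352095 / 242624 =1.45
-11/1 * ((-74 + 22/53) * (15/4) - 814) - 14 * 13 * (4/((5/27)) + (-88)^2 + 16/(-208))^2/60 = -31505931975767/172250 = -182908168.22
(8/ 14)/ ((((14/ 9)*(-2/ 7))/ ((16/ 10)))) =-72/ 35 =-2.06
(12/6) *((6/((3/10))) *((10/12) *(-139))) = -13900/3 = -4633.33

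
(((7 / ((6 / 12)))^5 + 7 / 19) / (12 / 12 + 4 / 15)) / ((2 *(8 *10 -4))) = 153279945 / 54872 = 2793.41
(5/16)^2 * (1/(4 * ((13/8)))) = 25/1664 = 0.02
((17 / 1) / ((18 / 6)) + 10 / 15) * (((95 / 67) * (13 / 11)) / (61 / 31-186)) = -0.06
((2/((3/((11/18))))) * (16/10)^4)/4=11264/16875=0.67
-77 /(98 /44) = -242 /7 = -34.57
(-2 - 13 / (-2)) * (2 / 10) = 9 / 10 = 0.90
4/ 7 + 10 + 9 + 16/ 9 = 1345/ 63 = 21.35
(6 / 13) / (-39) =-2 / 169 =-0.01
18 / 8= 9 / 4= 2.25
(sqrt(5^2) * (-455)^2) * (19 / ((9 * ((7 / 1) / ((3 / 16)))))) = 2809625 / 48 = 58533.85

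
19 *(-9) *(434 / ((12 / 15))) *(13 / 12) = -803985 / 8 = -100498.12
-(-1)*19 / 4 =4.75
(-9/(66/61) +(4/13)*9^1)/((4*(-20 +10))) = 1587/11440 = 0.14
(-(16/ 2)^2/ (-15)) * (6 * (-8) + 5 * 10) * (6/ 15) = 256/ 75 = 3.41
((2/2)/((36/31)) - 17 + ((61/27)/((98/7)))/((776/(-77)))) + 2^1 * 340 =663.85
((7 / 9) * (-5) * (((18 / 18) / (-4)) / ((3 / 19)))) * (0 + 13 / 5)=16.01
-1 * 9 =-9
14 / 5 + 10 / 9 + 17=941 / 45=20.91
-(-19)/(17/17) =19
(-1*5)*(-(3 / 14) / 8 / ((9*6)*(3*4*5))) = 1 / 24192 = 0.00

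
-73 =-73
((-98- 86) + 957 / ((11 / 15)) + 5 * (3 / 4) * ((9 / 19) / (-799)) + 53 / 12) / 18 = 25627375 / 409887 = 62.52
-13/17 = -0.76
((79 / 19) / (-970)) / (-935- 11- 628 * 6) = 79 / 86879020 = 0.00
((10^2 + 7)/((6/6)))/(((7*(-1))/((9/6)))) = -321/14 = -22.93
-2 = -2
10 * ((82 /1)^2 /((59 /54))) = 3630960 /59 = 61541.69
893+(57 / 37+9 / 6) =66307 / 74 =896.04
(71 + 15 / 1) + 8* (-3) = 62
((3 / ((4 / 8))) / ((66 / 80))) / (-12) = -20 / 33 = -0.61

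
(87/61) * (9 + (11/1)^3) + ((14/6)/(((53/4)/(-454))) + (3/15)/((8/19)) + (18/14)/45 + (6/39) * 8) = 64710498107/35304360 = 1832.93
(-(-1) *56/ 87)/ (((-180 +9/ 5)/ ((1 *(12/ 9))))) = -1120/ 232551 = -0.00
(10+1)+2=13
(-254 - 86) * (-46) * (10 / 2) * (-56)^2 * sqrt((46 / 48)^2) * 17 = 11985870400 / 3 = 3995290133.33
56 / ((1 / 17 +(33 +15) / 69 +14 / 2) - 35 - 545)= -782 / 7991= -0.10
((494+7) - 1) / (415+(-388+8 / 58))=14500 / 787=18.42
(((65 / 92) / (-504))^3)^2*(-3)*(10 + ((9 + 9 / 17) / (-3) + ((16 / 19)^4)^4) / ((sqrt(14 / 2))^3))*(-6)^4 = -377094453125 / 1278067910595985406951424 + 575530668106272946246307729046875*sqrt(7) / 307083546401512511546232739235513816016331210752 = -0.00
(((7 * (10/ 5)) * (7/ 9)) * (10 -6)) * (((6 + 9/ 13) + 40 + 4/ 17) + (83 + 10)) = 1346912/ 221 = 6094.62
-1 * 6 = -6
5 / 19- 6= -109 / 19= -5.74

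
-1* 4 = -4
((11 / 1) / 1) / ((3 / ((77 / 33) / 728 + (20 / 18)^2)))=114697 / 25272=4.54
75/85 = 15/17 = 0.88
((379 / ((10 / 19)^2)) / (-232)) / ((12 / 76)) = -2599561 / 69600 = -37.35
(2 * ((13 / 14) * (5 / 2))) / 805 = 13 / 2254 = 0.01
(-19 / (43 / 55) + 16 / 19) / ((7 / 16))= -306672 / 5719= -53.62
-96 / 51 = -32 / 17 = -1.88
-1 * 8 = -8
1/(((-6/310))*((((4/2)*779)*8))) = -155/37392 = -0.00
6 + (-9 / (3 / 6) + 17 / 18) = -199 / 18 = -11.06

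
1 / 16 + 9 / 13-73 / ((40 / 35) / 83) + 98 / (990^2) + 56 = -267305853229 / 50965200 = -5244.87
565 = 565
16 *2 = 32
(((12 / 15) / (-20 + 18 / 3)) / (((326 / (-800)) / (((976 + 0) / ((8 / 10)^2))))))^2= 59536000000 / 1301881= 45730.75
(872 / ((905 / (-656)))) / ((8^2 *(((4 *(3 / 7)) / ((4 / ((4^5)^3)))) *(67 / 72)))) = -93849 / 4069145968640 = -0.00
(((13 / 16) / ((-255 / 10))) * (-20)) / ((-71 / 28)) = -0.25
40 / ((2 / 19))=380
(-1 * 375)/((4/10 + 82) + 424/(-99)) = -185625/38668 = -4.80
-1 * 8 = -8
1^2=1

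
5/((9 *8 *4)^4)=5/6879707136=0.00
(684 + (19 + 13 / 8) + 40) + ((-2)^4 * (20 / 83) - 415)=221431 / 664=333.48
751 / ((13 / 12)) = 9012 / 13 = 693.23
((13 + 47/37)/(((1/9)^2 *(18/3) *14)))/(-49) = -3564/12691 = -0.28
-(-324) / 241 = 324 / 241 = 1.34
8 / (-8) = -1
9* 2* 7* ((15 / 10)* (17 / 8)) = 401.62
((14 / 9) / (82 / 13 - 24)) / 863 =-91 / 893205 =-0.00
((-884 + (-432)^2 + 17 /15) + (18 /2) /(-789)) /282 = 366374363 /556245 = 658.66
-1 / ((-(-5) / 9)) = -9 / 5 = -1.80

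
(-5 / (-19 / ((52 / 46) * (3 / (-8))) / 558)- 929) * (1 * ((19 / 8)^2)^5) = -279560809658534429 / 49392123904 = -5660028.11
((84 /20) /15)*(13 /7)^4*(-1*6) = -171366 /8575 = -19.98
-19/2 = -9.50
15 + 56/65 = 1031/65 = 15.86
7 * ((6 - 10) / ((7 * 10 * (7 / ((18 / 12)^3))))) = -27 / 140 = -0.19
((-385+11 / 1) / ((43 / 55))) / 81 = -5.91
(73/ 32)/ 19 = 73/ 608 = 0.12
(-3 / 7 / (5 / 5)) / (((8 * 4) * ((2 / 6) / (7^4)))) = -3087 / 32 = -96.47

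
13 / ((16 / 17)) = 221 / 16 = 13.81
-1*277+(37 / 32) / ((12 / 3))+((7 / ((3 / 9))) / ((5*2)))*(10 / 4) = -271.46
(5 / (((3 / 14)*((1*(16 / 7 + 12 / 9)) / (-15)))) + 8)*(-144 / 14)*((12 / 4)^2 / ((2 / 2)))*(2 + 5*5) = 29489508 / 133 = 221725.62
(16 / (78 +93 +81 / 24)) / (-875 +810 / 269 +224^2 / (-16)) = -34432 / 1504017855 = -0.00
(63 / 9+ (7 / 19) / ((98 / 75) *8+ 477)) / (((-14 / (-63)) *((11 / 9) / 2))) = 393892632 / 7640831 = 51.55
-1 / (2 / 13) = -13 / 2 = -6.50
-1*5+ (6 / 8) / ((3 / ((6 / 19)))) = -187 / 38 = -4.92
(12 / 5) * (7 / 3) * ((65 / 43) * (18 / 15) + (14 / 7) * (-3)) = -1008 / 43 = -23.44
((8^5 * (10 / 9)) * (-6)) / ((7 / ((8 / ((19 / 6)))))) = -10485760 / 133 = -78840.30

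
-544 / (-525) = 544 / 525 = 1.04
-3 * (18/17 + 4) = -15.18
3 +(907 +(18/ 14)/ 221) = 1407779/ 1547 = 910.01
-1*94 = -94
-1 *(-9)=9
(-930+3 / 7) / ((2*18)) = -723 / 28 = -25.82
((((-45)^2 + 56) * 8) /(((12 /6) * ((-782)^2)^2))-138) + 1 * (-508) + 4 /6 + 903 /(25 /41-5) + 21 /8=-2379494304528497 /2804712019320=-848.39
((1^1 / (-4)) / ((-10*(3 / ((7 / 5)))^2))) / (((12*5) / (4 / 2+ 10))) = 49 / 45000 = 0.00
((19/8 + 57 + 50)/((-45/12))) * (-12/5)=70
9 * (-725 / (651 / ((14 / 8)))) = -2175 / 124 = -17.54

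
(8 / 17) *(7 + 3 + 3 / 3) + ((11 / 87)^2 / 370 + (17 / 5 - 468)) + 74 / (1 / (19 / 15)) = -3482029229 / 9521802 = -365.69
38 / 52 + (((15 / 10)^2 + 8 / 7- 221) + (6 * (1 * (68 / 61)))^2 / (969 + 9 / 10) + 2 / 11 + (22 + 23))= -8267977398225 / 48168091972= -171.65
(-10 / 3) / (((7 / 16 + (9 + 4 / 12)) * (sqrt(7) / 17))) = -2.19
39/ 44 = 0.89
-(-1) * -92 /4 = -23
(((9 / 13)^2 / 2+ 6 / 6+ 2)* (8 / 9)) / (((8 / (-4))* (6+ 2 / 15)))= -1825 / 7774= -0.23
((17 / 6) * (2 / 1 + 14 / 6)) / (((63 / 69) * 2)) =5083 / 756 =6.72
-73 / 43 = -1.70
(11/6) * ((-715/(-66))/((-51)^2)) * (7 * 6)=5005/15606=0.32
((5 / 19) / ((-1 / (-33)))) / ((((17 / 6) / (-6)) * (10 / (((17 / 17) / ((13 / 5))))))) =-2970 / 4199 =-0.71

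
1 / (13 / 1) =1 / 13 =0.08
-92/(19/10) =-48.42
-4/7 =-0.57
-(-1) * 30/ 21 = 10/ 7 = 1.43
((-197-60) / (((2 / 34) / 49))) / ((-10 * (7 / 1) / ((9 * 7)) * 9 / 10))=214081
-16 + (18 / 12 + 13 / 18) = -124 / 9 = -13.78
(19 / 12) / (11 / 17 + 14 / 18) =969 / 872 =1.11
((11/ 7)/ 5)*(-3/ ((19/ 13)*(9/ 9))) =-429/ 665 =-0.65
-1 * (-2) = 2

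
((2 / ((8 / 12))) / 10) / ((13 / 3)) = 9 / 130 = 0.07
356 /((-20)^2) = 89 /100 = 0.89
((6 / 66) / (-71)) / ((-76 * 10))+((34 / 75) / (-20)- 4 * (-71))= 12641819023 / 44517000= 283.98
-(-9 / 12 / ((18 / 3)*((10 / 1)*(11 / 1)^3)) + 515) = -54837199 / 106480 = -515.00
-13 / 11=-1.18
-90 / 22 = -45 / 11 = -4.09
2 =2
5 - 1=4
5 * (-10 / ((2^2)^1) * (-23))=575 / 2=287.50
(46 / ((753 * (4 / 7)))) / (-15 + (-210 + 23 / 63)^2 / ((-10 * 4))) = -4260060 / 44378368499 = -0.00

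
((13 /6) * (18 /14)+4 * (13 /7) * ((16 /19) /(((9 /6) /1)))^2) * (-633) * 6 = -49206677 /2527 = -19472.37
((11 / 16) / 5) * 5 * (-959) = -10549 / 16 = -659.31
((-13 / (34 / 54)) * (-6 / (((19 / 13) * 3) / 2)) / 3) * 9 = 54756 / 323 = 169.52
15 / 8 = 1.88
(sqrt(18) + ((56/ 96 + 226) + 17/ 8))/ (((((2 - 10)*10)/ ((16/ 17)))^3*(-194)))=3*sqrt(2)/ 119140250 + 5489/ 2859366000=0.00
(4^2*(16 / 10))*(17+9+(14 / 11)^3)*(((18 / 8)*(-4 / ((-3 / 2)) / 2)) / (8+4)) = 239040 / 1331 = 179.59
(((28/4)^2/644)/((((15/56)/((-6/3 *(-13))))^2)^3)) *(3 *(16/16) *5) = 16672713927188021248/17465625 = 954601620450.92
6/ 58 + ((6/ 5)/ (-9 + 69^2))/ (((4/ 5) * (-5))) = 47491/ 459360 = 0.10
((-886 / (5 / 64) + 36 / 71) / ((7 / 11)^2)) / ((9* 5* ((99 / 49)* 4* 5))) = -11070961 / 718875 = -15.40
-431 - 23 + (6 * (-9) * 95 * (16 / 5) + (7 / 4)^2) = -269871 / 16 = -16866.94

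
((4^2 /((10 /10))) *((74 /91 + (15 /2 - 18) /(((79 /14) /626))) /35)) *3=-401671488 /251615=-1596.37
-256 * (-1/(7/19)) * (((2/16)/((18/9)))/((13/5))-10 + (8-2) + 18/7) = -621680/637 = -975.95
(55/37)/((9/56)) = 3080/333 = 9.25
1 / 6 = 0.17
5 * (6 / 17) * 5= 150 / 17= 8.82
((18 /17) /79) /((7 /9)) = 162 /9401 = 0.02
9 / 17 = 0.53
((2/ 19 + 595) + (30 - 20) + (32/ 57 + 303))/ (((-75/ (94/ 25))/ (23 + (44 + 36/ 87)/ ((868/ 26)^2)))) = -39715018988/ 37839375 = -1049.57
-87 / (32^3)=-87 / 32768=-0.00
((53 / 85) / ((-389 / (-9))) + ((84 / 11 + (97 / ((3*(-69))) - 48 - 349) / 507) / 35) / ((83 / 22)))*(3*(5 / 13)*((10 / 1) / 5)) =267423809386 / 1747330499187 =0.15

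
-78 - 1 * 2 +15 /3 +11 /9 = -664 /9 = -73.78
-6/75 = -2/25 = -0.08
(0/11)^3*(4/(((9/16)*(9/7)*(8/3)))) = 0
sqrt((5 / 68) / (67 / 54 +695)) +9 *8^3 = 3 *sqrt(19174470) / 1278298 +4608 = 4608.01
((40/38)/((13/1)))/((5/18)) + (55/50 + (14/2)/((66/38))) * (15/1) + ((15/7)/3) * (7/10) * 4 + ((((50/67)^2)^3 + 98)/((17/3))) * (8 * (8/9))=1691689126076342583/8356364428007882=202.44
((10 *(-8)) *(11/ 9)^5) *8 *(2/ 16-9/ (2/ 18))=8335999760/ 59049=141170.89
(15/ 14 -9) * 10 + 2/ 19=-10531/ 133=-79.18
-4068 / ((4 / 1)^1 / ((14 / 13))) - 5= -14303 / 13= -1100.23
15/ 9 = 5/ 3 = 1.67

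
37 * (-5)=-185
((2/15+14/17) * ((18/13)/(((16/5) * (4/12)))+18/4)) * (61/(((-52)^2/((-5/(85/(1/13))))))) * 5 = -0.00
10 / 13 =0.77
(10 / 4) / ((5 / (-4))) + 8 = 6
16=16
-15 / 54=-0.28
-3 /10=-0.30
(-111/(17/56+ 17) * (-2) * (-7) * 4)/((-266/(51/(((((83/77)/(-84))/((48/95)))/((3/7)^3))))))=-607647744/2846485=-213.47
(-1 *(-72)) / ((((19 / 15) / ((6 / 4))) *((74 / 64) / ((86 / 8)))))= 557280 / 703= 792.72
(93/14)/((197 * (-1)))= -93/2758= -0.03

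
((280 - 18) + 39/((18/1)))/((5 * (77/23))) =7291/462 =15.78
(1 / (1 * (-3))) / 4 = -1 / 12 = -0.08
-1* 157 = -157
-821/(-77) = 821/77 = 10.66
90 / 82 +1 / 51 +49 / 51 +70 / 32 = 142705 / 33456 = 4.27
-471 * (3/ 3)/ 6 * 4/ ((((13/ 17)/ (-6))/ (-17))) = -544476/ 13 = -41882.77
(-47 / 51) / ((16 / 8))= -47 / 102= -0.46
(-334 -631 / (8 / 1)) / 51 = -1101 / 136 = -8.10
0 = 0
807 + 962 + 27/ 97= 1769.28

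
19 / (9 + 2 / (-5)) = 95 / 43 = 2.21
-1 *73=-73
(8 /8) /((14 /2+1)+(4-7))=1 /5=0.20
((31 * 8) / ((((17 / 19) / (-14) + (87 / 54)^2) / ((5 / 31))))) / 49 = 246240 / 763693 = 0.32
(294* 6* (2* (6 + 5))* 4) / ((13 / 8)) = 1241856 / 13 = 95527.38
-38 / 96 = -19 / 48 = -0.40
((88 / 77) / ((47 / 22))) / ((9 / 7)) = 176 / 423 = 0.42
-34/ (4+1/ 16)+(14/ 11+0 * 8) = -5074/ 715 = -7.10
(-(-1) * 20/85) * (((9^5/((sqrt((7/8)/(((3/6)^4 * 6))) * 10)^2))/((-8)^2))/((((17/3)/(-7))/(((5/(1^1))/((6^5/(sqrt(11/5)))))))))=-2187 * sqrt(55)/14796800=-0.00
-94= -94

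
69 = 69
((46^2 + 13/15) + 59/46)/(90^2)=1461523/5589000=0.26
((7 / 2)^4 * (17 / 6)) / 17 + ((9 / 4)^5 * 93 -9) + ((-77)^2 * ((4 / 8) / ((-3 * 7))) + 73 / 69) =370149145 / 70656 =5238.75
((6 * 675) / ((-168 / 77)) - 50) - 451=-9429 / 4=-2357.25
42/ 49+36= 258/ 7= 36.86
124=124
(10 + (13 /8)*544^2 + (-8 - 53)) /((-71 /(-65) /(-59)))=-1844040575 /71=-25972402.46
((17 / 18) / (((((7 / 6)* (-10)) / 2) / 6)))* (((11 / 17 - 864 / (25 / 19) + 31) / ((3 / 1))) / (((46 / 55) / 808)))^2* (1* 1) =-398114633256712064 / 10117125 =-39350569777.16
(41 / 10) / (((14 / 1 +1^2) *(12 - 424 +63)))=-41 / 52350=-0.00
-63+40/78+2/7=-16981/273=-62.20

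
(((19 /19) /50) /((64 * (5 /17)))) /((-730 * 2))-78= -1822080017 /23360000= -78.00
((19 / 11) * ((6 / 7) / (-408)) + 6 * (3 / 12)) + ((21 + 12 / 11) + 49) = 380067 / 5236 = 72.59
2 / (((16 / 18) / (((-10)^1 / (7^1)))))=-45 / 14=-3.21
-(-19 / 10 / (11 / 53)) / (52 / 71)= 71497 / 5720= 12.50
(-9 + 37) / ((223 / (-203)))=-5684 / 223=-25.49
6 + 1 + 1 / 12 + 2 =109 / 12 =9.08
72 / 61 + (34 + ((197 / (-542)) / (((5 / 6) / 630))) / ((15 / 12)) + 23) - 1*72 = -19311969 / 82655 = -233.65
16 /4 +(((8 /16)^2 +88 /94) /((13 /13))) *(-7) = -809 /188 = -4.30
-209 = -209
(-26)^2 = 676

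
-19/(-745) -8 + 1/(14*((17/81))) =-1353613/177310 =-7.63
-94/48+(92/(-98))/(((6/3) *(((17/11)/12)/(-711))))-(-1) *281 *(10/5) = 63002657/19992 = 3151.39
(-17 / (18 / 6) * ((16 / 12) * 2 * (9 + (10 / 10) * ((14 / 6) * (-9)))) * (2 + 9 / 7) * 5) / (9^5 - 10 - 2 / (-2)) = 391 / 7749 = 0.05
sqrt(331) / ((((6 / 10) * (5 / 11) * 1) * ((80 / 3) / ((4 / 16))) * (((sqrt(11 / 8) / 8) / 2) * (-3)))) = -sqrt(7282) / 30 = -2.84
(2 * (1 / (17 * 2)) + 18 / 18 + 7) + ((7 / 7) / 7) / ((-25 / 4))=23907 / 2975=8.04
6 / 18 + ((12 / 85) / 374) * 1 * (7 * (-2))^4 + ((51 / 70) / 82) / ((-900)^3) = 65778130403945957 / 4434132780000000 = 14.83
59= 59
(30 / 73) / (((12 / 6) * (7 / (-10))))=-150 / 511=-0.29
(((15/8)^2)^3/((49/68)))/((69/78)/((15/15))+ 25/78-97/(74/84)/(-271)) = 15144749465625/404718813184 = 37.42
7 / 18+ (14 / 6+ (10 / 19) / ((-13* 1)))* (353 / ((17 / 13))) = 3600743 / 5814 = 619.32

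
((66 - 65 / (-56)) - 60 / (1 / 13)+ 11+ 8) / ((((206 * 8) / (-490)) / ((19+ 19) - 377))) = -461014575 / 6592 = -69935.46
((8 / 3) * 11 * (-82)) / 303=-7216 / 909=-7.94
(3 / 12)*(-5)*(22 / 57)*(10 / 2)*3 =-275 / 38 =-7.24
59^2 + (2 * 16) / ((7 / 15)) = 24847 / 7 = 3549.57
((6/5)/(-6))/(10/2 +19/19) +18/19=521/570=0.91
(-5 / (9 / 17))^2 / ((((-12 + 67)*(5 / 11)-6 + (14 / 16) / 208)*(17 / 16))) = 11315200 / 2561463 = 4.42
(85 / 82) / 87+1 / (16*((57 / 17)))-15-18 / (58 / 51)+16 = -14.80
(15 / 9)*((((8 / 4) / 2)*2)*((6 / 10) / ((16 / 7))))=0.88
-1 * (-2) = 2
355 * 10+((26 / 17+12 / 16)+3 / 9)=724733 / 204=3552.61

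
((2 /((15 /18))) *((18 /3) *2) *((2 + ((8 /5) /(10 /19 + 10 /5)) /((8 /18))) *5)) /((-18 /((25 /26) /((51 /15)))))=-3425 /442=-7.75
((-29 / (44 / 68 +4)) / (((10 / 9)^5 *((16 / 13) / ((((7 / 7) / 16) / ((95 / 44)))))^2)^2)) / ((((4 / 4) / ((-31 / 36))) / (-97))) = -240163543187481501240939 / 4318186543513600000000000000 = -0.00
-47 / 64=-0.73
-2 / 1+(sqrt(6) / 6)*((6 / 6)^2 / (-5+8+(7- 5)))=-2+sqrt(6) / 30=-1.92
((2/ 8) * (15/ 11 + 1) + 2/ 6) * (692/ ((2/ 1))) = 10553/ 33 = 319.79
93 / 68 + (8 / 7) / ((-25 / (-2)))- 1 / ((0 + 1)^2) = 5463 / 11900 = 0.46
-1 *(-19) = 19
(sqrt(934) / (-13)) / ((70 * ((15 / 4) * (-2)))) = sqrt(934) / 6825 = 0.00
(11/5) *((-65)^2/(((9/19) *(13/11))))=149435/9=16603.89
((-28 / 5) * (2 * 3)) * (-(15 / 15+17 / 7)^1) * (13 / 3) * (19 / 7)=47424 / 35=1354.97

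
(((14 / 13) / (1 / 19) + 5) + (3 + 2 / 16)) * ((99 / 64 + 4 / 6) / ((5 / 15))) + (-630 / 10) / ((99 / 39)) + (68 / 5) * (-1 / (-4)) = 61653107 / 366080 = 168.41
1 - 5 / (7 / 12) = -53 / 7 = -7.57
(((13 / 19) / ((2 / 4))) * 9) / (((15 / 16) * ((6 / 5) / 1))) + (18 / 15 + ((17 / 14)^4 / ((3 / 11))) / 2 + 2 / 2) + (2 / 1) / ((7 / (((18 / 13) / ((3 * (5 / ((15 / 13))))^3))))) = 10715312966149 / 625403644320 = 17.13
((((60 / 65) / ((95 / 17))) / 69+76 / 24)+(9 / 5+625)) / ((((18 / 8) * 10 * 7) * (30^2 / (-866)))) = -46489316491 / 12079226250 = -3.85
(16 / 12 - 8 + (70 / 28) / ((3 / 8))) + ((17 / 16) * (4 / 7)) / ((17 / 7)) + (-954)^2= 3640465 / 4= 910116.25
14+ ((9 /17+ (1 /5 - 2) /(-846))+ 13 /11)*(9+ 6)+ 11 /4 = 1492385 /35156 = 42.45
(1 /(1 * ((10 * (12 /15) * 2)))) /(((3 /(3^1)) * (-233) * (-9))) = 1 /33552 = 0.00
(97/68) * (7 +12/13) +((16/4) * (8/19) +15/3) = 302097/16796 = 17.99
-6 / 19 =-0.32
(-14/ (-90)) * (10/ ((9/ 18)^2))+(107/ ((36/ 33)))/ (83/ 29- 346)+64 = 78049/ 1116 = 69.94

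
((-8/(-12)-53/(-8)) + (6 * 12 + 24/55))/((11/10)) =105241/1452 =72.48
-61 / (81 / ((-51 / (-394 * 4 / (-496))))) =64294 / 5319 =12.09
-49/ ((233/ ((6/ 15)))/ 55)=-1078/ 233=-4.63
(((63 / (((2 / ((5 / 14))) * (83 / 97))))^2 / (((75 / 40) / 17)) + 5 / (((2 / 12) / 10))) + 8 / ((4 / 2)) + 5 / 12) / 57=154727447 / 4712076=32.84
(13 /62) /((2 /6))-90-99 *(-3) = 12873 /62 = 207.63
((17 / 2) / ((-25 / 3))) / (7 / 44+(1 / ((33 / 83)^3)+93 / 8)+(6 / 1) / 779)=-5710964292 / 155106482525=-0.04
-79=-79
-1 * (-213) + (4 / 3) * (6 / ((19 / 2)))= 4063 / 19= 213.84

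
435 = 435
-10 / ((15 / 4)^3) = -128 / 675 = -0.19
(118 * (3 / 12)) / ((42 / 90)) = 885 / 14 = 63.21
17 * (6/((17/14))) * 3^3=2268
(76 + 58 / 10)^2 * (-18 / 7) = -3011058 / 175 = -17206.05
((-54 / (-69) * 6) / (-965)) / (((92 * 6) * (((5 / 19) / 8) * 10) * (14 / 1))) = -171 / 89334875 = -0.00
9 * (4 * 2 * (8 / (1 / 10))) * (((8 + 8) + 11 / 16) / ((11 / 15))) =1441800 / 11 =131072.73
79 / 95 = 0.83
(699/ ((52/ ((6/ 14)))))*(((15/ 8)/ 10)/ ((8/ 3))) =18873/ 46592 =0.41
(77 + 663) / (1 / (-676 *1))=-500240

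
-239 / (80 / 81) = -19359 / 80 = -241.99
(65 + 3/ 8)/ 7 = 523/ 56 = 9.34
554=554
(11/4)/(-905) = -11/3620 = -0.00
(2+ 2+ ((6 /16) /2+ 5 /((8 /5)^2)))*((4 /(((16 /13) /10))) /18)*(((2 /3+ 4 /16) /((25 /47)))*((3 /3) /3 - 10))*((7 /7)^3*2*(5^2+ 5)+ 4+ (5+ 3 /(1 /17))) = -25533079 /1152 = -22164.13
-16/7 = -2.29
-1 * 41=-41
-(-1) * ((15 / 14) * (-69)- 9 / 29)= -30141 / 406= -74.24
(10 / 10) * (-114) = -114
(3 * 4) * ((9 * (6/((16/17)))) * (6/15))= 1377/5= 275.40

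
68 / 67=1.01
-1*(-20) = 20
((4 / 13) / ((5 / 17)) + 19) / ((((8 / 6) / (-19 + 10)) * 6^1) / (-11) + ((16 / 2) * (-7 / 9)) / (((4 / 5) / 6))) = -0.43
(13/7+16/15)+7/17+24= 48794/1785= 27.34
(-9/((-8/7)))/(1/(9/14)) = 81/16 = 5.06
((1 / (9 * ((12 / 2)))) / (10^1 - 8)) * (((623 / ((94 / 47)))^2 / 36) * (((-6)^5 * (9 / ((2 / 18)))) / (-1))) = 31438449 / 2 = 15719224.50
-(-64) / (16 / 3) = 12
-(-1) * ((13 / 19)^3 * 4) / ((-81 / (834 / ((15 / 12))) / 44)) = -429979264 / 925965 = -464.36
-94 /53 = -1.77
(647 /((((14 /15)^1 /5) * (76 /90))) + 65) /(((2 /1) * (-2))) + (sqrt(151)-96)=-2422493 /2128 + sqrt(151)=-1126.10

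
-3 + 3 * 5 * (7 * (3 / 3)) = 102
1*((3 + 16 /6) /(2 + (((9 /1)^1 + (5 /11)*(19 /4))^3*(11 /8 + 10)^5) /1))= 47452258304 /2216015001075982035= 0.00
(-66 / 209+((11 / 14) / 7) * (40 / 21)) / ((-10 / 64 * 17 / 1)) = 63808 / 1661835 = 0.04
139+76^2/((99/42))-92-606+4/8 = 124867/66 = 1891.92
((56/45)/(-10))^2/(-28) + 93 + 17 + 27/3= 6024347/50625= 119.00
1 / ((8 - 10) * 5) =-1 / 10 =-0.10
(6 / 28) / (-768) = -1 / 3584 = -0.00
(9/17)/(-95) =-9/1615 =-0.01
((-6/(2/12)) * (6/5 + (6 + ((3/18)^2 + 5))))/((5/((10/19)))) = -4402/95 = -46.34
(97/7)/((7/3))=291/49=5.94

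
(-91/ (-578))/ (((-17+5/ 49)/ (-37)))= 164983/ 478584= 0.34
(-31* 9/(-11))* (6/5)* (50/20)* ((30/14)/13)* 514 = 6453270/1001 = 6446.82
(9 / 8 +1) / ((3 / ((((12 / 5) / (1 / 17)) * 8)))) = 1156 / 5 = 231.20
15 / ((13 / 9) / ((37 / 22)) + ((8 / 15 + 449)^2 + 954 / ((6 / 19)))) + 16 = 27319721483 / 1707474788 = 16.00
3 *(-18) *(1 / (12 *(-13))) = 9 / 26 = 0.35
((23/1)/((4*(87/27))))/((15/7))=483/580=0.83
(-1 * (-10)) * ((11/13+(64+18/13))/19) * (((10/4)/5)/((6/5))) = 7175/494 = 14.52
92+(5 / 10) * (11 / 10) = 1851 / 20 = 92.55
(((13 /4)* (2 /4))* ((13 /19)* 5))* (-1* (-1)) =845 /152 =5.56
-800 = -800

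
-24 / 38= -12 / 19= -0.63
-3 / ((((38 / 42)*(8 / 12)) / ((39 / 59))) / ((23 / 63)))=-2691 / 2242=-1.20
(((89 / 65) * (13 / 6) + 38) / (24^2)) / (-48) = -1229 / 829440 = -0.00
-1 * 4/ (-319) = 4/ 319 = 0.01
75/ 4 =18.75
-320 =-320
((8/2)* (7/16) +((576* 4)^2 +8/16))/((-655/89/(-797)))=1506168126909/2620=574873330.88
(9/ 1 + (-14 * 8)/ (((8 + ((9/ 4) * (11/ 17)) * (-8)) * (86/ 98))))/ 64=58645/ 85312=0.69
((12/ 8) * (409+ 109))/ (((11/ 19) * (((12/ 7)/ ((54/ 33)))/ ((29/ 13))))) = 2857.81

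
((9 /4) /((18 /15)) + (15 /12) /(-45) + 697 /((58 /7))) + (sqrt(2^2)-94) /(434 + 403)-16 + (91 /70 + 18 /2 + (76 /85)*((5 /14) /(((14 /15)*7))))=454085955031 /5661434520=80.21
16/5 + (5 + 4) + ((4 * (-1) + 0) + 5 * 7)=43.20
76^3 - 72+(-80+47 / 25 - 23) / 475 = 5211982472 / 11875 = 438903.79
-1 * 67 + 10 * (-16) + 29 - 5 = -203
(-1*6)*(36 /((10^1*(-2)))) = 54 /5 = 10.80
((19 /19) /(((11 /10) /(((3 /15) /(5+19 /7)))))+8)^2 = 5678689 /88209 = 64.38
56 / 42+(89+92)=547 / 3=182.33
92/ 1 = 92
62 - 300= -238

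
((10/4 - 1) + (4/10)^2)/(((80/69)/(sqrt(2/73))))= 5727*sqrt(146)/292000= 0.24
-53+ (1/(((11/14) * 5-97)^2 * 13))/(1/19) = -1169786677/22071517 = -53.00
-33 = -33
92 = 92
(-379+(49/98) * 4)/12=-377/12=-31.42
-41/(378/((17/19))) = -697/7182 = -0.10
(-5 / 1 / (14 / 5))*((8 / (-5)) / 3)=20 / 21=0.95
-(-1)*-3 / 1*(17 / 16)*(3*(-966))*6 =221697 / 4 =55424.25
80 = 80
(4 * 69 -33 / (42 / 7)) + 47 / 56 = 15195 / 56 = 271.34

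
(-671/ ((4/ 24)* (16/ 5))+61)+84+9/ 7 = -62263/ 56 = -1111.84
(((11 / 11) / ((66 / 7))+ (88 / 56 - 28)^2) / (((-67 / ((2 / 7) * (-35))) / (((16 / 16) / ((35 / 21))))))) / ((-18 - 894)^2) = 2259193 / 30036771072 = 0.00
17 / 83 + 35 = 2922 / 83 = 35.20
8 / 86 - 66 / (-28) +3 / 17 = 26881 / 10234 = 2.63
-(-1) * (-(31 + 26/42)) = -664/21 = -31.62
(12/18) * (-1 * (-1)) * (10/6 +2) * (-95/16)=-1045/72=-14.51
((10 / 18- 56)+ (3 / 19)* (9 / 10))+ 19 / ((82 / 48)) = -3097487 / 70110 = -44.18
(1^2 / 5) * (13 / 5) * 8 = 104 / 25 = 4.16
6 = 6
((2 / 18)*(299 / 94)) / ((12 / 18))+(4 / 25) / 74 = 277703 / 521700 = 0.53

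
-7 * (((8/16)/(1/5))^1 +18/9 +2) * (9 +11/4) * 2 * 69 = -295113/4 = -73778.25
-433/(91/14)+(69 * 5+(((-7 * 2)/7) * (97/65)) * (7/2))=17416/65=267.94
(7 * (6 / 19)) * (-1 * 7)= -294 / 19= -15.47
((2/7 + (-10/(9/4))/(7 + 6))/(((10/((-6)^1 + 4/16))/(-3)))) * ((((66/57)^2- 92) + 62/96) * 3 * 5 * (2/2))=63469949/485184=130.82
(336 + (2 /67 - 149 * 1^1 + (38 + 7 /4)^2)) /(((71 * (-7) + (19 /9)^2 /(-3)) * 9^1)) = -51146721 /129853504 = -0.39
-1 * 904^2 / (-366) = 408608 / 183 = 2232.83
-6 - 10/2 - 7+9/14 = -243/14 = -17.36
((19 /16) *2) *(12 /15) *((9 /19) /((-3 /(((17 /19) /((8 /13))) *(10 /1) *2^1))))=-663 /76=-8.72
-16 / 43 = -0.37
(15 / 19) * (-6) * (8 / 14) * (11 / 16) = -495 / 266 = -1.86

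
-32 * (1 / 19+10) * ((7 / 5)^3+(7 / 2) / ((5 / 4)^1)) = -4235616 / 2375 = -1783.42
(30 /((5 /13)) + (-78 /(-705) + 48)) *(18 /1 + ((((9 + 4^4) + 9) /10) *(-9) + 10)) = -32392148 /1175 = -27567.79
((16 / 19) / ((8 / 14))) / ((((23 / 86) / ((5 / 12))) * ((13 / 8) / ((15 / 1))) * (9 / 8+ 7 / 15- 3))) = -14448000 / 960089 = -15.05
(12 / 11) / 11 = 12 / 121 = 0.10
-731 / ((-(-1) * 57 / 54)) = -13158 / 19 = -692.53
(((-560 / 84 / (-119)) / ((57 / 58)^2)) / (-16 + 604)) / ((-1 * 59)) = -16820 / 10059751989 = -0.00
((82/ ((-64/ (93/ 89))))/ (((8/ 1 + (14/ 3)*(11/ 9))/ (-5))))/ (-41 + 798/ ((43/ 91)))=4426893/ 14932832960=0.00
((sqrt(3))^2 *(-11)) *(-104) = 3432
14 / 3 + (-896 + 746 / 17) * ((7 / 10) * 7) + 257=-997996 / 255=-3913.71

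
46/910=23/455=0.05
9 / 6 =1.50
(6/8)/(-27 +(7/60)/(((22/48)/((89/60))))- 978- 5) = -2475/3331754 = -0.00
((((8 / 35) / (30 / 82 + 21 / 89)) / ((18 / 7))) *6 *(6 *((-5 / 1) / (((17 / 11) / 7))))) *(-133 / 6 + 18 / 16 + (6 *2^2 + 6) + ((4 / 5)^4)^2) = -24039274113547 / 21874218750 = -1098.98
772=772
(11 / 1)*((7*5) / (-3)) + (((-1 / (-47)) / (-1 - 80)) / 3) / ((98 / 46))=-128.33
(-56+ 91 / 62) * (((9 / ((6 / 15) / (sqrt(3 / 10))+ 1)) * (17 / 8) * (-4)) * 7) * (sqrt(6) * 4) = -6207516 * sqrt(5) / 31+ 7759395 * sqrt(6) / 31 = 165359.06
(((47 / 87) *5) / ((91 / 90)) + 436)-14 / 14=1155015 / 2639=437.67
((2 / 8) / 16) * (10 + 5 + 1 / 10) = 151 / 640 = 0.24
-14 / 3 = -4.67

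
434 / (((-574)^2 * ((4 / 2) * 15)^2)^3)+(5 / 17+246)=7797830807807404009632000527 / 31660645744620460512000000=246.29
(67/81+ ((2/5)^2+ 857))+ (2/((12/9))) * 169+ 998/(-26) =56498849/52650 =1073.10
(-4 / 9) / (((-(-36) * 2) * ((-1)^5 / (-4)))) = -2 / 81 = -0.02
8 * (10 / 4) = 20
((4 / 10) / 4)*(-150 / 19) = -15 / 19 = -0.79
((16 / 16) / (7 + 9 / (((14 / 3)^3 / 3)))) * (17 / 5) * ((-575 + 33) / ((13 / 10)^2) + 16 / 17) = -2520901824 / 16846765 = -149.64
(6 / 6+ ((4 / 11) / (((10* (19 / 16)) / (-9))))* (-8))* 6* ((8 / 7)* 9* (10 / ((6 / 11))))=482256 / 133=3625.98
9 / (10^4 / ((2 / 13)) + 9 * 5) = 9 / 65045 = 0.00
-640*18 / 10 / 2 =-576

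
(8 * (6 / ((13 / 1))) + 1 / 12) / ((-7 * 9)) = -589 / 9828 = -0.06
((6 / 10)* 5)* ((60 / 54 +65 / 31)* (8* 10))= 769.89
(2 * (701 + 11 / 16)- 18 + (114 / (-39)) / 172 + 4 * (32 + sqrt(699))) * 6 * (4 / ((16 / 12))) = 72 * sqrt(699) + 60909633 / 2236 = 29144.02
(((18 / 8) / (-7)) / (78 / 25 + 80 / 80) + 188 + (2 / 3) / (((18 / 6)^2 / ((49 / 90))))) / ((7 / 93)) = 20417567851 / 8176140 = 2497.21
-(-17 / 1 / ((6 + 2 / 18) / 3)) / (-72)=-51 / 440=-0.12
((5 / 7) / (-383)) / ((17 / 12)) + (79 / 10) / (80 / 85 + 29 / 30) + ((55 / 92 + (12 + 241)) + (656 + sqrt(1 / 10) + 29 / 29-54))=861.05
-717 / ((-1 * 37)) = 717 / 37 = 19.38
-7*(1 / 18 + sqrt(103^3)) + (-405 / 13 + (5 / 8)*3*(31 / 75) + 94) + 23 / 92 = 297097 / 4680 -721*sqrt(103) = -7253.87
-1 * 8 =-8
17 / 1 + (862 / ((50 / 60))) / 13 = 6277 / 65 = 96.57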